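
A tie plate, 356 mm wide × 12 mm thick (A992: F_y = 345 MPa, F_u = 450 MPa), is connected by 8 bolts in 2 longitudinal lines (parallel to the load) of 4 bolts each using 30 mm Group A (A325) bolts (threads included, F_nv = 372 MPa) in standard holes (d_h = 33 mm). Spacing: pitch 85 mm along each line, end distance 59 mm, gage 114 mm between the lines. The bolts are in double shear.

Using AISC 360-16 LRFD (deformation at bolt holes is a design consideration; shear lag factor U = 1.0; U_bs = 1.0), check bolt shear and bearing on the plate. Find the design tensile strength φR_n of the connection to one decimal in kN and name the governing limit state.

1929.4 kN (bearing governs)

Bolt shear: A_b = π(30)²/4 = 706.86 mm². φR_n = 0.75 × 372 × 706.86 × 8 × 2 = 3155.4 kN.
Bearing (12 mm plate, F_u = 450 MPa): end bolts L_c = 59 − 33/2 = 42.5, R_n = min(1.2×42.5×12×450, 2.4×30×12×450) = 275.4 kN/bolt; interior L_c = 85 − 33 = 52, R_n = 336.96 kN/bolt. φR_n = 0.75 × (2×275.4 + 6×336.96) = 1929.4 kN.
Governing: min(3155.4, 1929.4) = 1929.4 kN → bearing.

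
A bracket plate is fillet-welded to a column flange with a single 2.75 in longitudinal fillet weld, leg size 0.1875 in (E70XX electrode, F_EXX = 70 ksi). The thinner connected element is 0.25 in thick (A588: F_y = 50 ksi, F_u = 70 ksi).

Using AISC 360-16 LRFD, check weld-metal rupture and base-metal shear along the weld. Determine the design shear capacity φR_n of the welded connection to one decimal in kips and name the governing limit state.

Weld metal: throat = 0.707×0.1875 = 0.13256 in, L = 2.75 in. φR_n = 0.75 × 0.6 × 70 × 0.13256 × 2.75 = 11.5 kips.
Base metal shear (0.25 in plate): yield φR_n = 1.0×0.6×50×0.25×2.75 = 20.6 kips; rupture φR_n = 0.75×0.6×70×0.25×2.75 = 21.7 kips; take 20.6 kips (yield).
Governing: min(11.5, 20.6) = 11.5 kips → weld metal.

11.5 kips (weld metal governs)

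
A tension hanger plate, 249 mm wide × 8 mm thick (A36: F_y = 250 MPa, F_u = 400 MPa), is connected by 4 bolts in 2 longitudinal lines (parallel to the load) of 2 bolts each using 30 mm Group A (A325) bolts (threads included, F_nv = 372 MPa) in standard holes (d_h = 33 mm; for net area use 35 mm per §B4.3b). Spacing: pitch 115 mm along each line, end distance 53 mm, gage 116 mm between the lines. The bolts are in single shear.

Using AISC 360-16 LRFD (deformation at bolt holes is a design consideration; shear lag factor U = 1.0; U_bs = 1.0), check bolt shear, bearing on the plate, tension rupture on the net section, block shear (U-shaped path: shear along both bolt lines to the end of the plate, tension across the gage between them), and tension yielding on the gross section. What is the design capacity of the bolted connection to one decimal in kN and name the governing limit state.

Bolt shear: A_b = π(30)²/4 = 706.86 mm². φR_n = 0.75 × 372 × 706.86 × 4 × 1 = 788.9 kN.
Bearing (8 mm plate, F_u = 400 MPa): end bolts L_c = 53 − 33/2 = 36.5, R_n = min(1.2×36.5×8×400, 2.4×30×8×400) = 140.16 kN/bolt; interior L_c = 115 − 33 = 82, R_n = 230.4 kN/bolt. φR_n = 0.75 × (2×140.16 + 2×230.4) = 555.8 kN.
Tension rupture (net): A_n = (249 − 2×35)×8 = 1432 mm² (U = 1.0, A_e = A_n). φR_n = 0.75 × 400 × 1432 = 429.6 kN.
Block shear: shear path 2×[53+1×115] = 2×168 mm, A_gv = 2688, A_nv = 2×(168 − 1.5×35)×8 = 1848 mm²; tension across gage: (116 − 1×35)×8 = 648 mm². R_n = min(0.6×400×1848, 0.6×250×2688) + 1.0×400×648 = min(443.52, 403.2) + 259.2 = 662.4 kN. φR_n = 0.75 × 662.4 = 496.8 kN.
Tension yield (gross): A_g = 249×8 = 1992 mm². φR_n = 0.90 × 250 × 1992 = 448.2 kN.
Governing: min(788.9, 555.8, 429.6, 496.8, 448.2) = 429.6 kN → net-section rupture.

429.6 kN (net-section rupture governs)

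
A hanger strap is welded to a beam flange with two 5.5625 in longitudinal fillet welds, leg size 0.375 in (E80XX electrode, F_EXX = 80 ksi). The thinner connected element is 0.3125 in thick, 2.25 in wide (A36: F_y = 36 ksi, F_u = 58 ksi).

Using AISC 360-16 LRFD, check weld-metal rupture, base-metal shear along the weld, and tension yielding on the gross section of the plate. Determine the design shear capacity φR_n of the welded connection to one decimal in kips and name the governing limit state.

Weld metal: throat = 0.707×0.375 = 0.26513 in, L = 2×5.5625 = 11.125 in. φR_n = 0.75 × 0.6 × 80 × 0.26513 × 11.125 = 106.2 kips.
Base metal shear (0.3125 in plate): yield φR_n = 1.0×0.6×36×0.3125×11.125 = 75.1 kips; rupture φR_n = 0.75×0.6×58×0.3125×11.125 = 90.7 kips; take 75.1 kips (yield).
Tension yield (gross): A_g = 2.25×0.3125 = 0.70313 in². φR_n = 0.90 × 36 × 0.70313 = 22.8 kips.
Governing: min(106.2, 75.1, 22.8) = 22.8 kips → gross-section yield.

22.8 kips (gross-section yield governs)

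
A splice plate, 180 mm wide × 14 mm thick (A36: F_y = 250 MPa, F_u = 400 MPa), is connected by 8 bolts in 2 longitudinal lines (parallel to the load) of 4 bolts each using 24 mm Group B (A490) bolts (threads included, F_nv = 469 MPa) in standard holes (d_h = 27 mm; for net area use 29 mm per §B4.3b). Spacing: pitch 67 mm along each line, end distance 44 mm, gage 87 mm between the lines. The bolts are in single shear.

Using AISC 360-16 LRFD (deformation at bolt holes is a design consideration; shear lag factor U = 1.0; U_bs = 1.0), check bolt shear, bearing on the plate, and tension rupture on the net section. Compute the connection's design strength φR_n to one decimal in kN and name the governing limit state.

512.4 kN (net-section rupture governs)

Bolt shear: A_b = π(24)²/4 = 452.39 mm². φR_n = 0.75 × 469 × 452.39 × 8 × 1 = 1273.0 kN.
Bearing (14 mm plate, F_u = 400 MPa): end bolts L_c = 44 − 27/2 = 30.5, R_n = min(1.2×30.5×14×400, 2.4×24×14×400) = 204.96 kN/bolt; interior L_c = 67 − 27 = 40, R_n = 268.8 kN/bolt. φR_n = 0.75 × (2×204.96 + 6×268.8) = 1517.0 kN.
Tension rupture (net): A_n = (180 − 2×29)×14 = 1708 mm² (U = 1.0, A_e = A_n). φR_n = 0.75 × 400 × 1708 = 512.4 kN.
Governing: min(1273.0, 1517.0, 512.4) = 512.4 kN → net-section rupture.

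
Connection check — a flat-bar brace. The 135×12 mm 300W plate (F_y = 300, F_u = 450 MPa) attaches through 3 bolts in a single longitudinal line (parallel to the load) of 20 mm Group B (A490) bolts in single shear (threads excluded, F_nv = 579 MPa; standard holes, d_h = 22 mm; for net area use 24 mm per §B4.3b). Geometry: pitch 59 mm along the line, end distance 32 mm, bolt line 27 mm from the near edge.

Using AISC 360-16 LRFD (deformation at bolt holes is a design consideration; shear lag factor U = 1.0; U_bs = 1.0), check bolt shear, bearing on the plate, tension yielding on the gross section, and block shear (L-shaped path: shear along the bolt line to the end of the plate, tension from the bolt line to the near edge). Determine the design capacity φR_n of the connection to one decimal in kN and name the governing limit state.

Bolt shear: A_b = π(20)²/4 = 314.16 mm². φR_n = 0.75 × 579 × 314.16 × 3 × 1 = 409.3 kN.
Bearing (12 mm plate, F_u = 450 MPa): end bolts L_c = 32 − 22/2 = 21, R_n = min(1.2×21×12×450, 2.4×20×12×450) = 136.08 kN/bolt; interior L_c = 59 − 22 = 37, R_n = 239.76 kN/bolt. φR_n = 0.75 × (1×136.08 + 2×239.76) = 461.7 kN.
Tension yield (gross): A_g = 135×12 = 1620 mm². φR_n = 0.90 × 300 × 1620 = 437.4 kN.
Block shear: shear path 1×[32+2×59] = 1×150 mm, A_gv = 1800, A_nv = 1×(150 − 2.5×24)×12 = 1080 mm²; tension to near edge: (27 − 0.5×24)×12 = 180 mm². R_n = min(0.6×450×1080, 0.6×300×1800) + 1.0×450×180 = min(291.6, 324) + 81 = 372.6 kN. φR_n = 0.75 × 372.6 = 279.5 kN.
Governing: min(409.3, 461.7, 437.4, 279.5) = 279.5 kN → block shear.

279.5 kN (block shear governs)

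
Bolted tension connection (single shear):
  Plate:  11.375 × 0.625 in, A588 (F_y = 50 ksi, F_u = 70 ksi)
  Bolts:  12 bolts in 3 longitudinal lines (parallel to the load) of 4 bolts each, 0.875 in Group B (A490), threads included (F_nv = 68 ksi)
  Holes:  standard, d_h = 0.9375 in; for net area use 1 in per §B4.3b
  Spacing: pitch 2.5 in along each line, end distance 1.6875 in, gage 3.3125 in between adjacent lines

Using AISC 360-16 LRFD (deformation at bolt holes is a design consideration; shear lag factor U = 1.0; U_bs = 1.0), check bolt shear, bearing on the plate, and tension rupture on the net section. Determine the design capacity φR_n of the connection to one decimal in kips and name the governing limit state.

274.8 kips (net-section rupture governs)

Bolt shear: A_b = π(0.875)²/4 = 0.60132 in². φR_n = 0.75 × 68 × 0.60132 × 12 × 1 = 368.0 kips.
Bearing (0.625 in plate, F_u = 70 ksi): end bolts L_c = 1.6875 − 0.9375/2 = 1.21875, R_n = min(1.2×1.21875×0.625×70, 2.4×0.875×0.625×70) = 63.984 kips/bolt; interior L_c = 2.5 − 0.9375 = 1.5625, R_n = 82.031 kips/bolt. φR_n = 0.75 × (3×63.984 + 9×82.031) = 697.7 kips.
Tension rupture (net): A_n = (11.375 − 3×1)×0.625 = 5.2344 in² (U = 1.0, A_e = A_n). φR_n = 0.75 × 70 × 5.2344 = 274.8 kips.
Governing: min(368.0, 697.7, 274.8) = 274.8 kips → net-section rupture.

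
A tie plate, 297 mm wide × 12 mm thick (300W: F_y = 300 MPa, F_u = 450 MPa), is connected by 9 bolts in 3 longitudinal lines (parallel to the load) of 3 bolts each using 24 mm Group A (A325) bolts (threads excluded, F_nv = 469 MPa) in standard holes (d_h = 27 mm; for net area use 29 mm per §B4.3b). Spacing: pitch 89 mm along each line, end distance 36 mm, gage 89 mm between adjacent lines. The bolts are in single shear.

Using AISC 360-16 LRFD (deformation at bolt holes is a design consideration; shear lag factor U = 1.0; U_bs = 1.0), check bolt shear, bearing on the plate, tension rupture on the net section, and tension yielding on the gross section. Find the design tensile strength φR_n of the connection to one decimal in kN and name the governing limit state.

Bolt shear: A_b = π(24)²/4 = 452.39 mm². φR_n = 0.75 × 469 × 452.39 × 9 × 1 = 1432.2 kN.
Bearing (12 mm plate, F_u = 450 MPa): end bolts L_c = 36 − 27/2 = 22.5, R_n = min(1.2×22.5×12×450, 2.4×24×12×450) = 145.8 kN/bolt; interior L_c = 89 − 27 = 62, R_n = 311.04 kN/bolt. φR_n = 0.75 × (3×145.8 + 6×311.04) = 1727.7 kN.
Tension rupture (net): A_n = (297 − 3×29)×12 = 2520 mm² (U = 1.0, A_e = A_n). φR_n = 0.75 × 450 × 2520 = 850.5 kN.
Tension yield (gross): A_g = 297×12 = 3564 mm². φR_n = 0.90 × 300 × 3564 = 962.3 kN.
Governing: min(1432.2, 1727.7, 850.5, 962.3) = 850.5 kN → net-section rupture.

850.5 kN (net-section rupture governs)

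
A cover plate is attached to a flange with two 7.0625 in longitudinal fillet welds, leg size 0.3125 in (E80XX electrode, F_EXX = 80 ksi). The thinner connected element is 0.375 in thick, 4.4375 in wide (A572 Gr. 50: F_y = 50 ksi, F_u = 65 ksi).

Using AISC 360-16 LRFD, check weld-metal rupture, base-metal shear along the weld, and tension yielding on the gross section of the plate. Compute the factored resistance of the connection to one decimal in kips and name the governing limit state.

Weld metal: throat = 0.707×0.3125 = 0.22094 in, L = 2×7.0625 = 14.125 in. φR_n = 0.75 × 0.6 × 80 × 0.22094 × 14.125 = 112.3 kips.
Base metal shear (0.375 in plate): yield φR_n = 1.0×0.6×50×0.375×14.125 = 158.9 kips; rupture φR_n = 0.75×0.6×65×0.375×14.125 = 154.9 kips; take 154.9 kips (rupture).
Tension yield (gross): A_g = 4.4375×0.375 = 1.6641 in². φR_n = 0.90 × 50 × 1.6641 = 74.9 kips.
Governing: min(112.3, 154.9, 74.9) = 74.9 kips → gross-section yield.

74.9 kips (gross-section yield governs)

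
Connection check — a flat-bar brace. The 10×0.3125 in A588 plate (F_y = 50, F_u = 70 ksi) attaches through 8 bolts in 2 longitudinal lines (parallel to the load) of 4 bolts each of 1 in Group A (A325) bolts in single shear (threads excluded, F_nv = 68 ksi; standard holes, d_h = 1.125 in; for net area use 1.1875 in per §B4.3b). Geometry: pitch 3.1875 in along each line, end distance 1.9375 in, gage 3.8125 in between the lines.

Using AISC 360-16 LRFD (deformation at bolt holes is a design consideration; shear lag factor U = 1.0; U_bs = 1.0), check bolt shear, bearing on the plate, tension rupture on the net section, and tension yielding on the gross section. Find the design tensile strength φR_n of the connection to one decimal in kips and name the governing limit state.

125.1 kips (net-section rupture governs)

Bolt shear: A_b = π(1)²/4 = 0.7854 in². φR_n = 0.75 × 68 × 0.7854 × 8 × 1 = 320.4 kips.
Bearing (0.3125 in plate, F_u = 70 ksi): end bolts L_c = 1.9375 − 1.125/2 = 1.375, R_n = min(1.2×1.375×0.3125×70, 2.4×1×0.3125×70) = 36.094 kips/bolt; interior L_c = 3.1875 − 1.125 = 2.0625, R_n = 52.5 kips/bolt. φR_n = 0.75 × (2×36.094 + 6×52.5) = 290.4 kips.
Tension rupture (net): A_n = (10 − 2×1.1875)×0.3125 = 2.3828 in² (U = 1.0, A_e = A_n). φR_n = 0.75 × 70 × 2.3828 = 125.1 kips.
Tension yield (gross): A_g = 10×0.3125 = 3.125 in². φR_n = 0.90 × 50 × 3.125 = 140.6 kips.
Governing: min(320.4, 290.4, 125.1, 140.6) = 125.1 kips → net-section rupture.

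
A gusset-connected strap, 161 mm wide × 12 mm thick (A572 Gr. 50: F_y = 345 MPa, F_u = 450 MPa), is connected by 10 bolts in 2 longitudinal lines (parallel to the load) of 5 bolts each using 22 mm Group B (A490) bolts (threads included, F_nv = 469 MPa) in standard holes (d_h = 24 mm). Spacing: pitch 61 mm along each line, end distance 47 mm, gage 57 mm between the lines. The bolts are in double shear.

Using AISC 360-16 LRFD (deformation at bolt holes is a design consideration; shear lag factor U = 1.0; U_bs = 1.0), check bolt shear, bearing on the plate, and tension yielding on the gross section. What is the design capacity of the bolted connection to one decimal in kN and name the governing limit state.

Bolt shear: A_b = π(22)²/4 = 380.13 mm². φR_n = 0.75 × 469 × 380.13 × 10 × 2 = 2674.2 kN.
Bearing (12 mm plate, F_u = 450 MPa): end bolts L_c = 47 − 24/2 = 35, R_n = min(1.2×35×12×450, 2.4×22×12×450) = 226.8 kN/bolt; interior L_c = 61 − 24 = 37, R_n = 239.76 kN/bolt. φR_n = 0.75 × (2×226.8 + 8×239.76) = 1778.8 kN.
Tension yield (gross): A_g = 161×12 = 1932 mm². φR_n = 0.90 × 345 × 1932 = 599.9 kN.
Governing: min(2674.2, 1778.8, 599.9) = 599.9 kN → gross-section yield.

599.9 kN (gross-section yield governs)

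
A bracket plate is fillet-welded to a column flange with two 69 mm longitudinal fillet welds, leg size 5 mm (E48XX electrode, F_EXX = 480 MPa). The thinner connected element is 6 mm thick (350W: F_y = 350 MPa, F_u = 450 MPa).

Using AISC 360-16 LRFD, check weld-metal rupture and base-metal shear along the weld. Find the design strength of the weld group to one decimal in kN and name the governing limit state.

Weld metal: throat = 0.707×5 = 3.535 mm, L = 2×69 = 138 mm. φR_n = 0.75 × 0.6 × 480 × 3.535 × 138 = 105.4 kN.
Base metal shear (6 mm plate): yield φR_n = 1.0×0.6×350×6×138 = 173.9 kN; rupture φR_n = 0.75×0.6×450×6×138 = 167.7 kN; take 167.7 kN (rupture).
Governing: min(105.4, 167.7) = 105.4 kN → weld metal.

105.4 kN (weld metal governs)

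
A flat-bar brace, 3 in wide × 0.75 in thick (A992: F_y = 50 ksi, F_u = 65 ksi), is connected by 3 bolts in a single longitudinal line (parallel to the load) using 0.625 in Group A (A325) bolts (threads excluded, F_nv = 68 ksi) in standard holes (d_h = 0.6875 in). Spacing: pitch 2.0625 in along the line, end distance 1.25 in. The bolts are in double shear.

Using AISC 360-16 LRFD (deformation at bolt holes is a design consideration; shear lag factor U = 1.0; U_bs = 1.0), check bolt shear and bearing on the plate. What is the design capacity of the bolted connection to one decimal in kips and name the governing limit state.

Bolt shear: A_b = π(0.625)²/4 = 0.3068 in². φR_n = 0.75 × 68 × 0.3068 × 3 × 2 = 93.9 kips.
Bearing (0.75 in plate, F_u = 65 ksi): end bolts L_c = 1.25 − 0.6875/2 = 0.90625, R_n = min(1.2×0.90625×0.75×65, 2.4×0.625×0.75×65) = 53.016 kips/bolt; interior L_c = 2.0625 − 0.6875 = 1.375, R_n = 73.125 kips/bolt. φR_n = 0.75 × (1×53.016 + 2×73.125) = 149.4 kips.
Governing: min(93.9, 149.4) = 93.9 kips → bolt shear.

93.9 kips (bolt shear governs)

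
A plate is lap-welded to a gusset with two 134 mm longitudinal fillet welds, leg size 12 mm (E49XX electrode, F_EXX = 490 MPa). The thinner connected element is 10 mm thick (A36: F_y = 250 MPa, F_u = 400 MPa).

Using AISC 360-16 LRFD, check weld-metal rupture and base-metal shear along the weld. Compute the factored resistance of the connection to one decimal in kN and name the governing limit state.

402.0 kN (base-metal shear governs)

Weld metal: throat = 0.707×12 = 8.484 mm, L = 2×134 = 268 mm. φR_n = 0.75 × 0.6 × 490 × 8.484 × 268 = 501.4 kN.
Base metal shear (10 mm plate): yield φR_n = 1.0×0.6×250×10×268 = 402.0 kN; rupture φR_n = 0.75×0.6×400×10×268 = 482.4 kN; take 402.0 kN (yield).
Governing: min(501.4, 402.0) = 402.0 kN → base-metal shear.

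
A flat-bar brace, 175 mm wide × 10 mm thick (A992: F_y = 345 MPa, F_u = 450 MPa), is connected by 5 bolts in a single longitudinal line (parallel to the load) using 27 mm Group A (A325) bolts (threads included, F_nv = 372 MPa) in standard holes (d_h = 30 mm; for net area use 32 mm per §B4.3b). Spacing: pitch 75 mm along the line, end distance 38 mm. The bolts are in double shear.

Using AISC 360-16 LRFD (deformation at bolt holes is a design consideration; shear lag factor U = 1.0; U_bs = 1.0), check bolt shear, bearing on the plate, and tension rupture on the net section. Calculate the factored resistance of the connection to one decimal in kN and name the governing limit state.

Bolt shear: A_b = π(27)²/4 = 572.56 mm². φR_n = 0.75 × 372 × 572.56 × 5 × 2 = 1597.4 kN.
Bearing (10 mm plate, F_u = 450 MPa): end bolts L_c = 38 − 30/2 = 23, R_n = min(1.2×23×10×450, 2.4×27×10×450) = 124.2 kN/bolt; interior L_c = 75 − 30 = 45, R_n = 243 kN/bolt. φR_n = 0.75 × (1×124.2 + 4×243) = 822.2 kN.
Tension rupture (net): A_n = (175 − 1×32)×10 = 1430 mm² (U = 1.0, A_e = A_n). φR_n = 0.75 × 450 × 1430 = 482.6 kN.
Governing: min(1597.4, 822.2, 482.6) = 482.6 kN → net-section rupture.

482.6 kN (net-section rupture governs)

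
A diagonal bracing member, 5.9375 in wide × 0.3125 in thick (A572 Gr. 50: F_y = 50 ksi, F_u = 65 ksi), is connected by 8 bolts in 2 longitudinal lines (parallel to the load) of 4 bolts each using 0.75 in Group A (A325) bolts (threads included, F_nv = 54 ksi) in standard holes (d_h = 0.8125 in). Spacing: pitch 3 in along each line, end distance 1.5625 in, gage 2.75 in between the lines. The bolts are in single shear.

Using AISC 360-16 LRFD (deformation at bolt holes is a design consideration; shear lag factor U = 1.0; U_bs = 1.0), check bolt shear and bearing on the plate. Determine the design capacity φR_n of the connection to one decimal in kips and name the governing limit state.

Bolt shear: A_b = π(0.75)²/4 = 0.44179 in². φR_n = 0.75 × 54 × 0.44179 × 8 × 1 = 143.1 kips.
Bearing (0.3125 in plate, F_u = 65 ksi): end bolts L_c = 1.5625 − 0.8125/2 = 1.15625, R_n = min(1.2×1.15625×0.3125×65, 2.4×0.75×0.3125×65) = 28.184 kips/bolt; interior L_c = 3 − 0.8125 = 2.1875, R_n = 36.563 kips/bolt. φR_n = 0.75 × (2×28.184 + 6×36.563) = 206.8 kips.
Governing: min(143.1, 206.8) = 143.1 kips → bolt shear.

143.1 kips (bolt shear governs)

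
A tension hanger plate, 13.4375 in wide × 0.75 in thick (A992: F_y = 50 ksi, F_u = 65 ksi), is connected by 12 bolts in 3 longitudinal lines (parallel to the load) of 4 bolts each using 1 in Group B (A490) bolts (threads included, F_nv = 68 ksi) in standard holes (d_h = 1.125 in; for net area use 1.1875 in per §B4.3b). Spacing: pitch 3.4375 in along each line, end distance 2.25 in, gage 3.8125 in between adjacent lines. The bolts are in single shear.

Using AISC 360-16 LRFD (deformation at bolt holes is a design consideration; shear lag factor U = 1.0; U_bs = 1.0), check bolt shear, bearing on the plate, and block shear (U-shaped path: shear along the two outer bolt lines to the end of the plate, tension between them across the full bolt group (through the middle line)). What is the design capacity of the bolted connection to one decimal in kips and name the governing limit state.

480.7 kips (bolt shear governs)

Bolt shear: A_b = π(1)²/4 = 0.7854 in². φR_n = 0.75 × 68 × 0.7854 × 12 × 1 = 480.7 kips.
Bearing (0.75 in plate, F_u = 65 ksi): end bolts L_c = 2.25 − 1.125/2 = 1.6875, R_n = min(1.2×1.6875×0.75×65, 2.4×1×0.75×65) = 98.719 kips/bolt; interior L_c = 3.4375 − 1.125 = 2.3125, R_n = 117 kips/bolt. φR_n = 0.75 × (3×98.719 + 9×117) = 1011.9 kips.
Block shear: shear path 2×[2.25+3×3.4375] = 2×12.5625 in, A_gv = 18.844, A_nv = 2×(12.5625 − 3.5×1.1875)×0.75 = 12.609 in²; tension across gage: (7.625 − 2×1.1875)×0.75 = 3.9375 in². R_n = min(0.6×65×12.609, 0.6×50×18.844) + 1.0×65×3.9375 = min(491.75, 565.32) + 255.94 = 747.69 kips. φR_n = 0.75 × 747.69 = 560.8 kips.
Governing: min(480.7, 1011.9, 560.8) = 480.7 kips → bolt shear.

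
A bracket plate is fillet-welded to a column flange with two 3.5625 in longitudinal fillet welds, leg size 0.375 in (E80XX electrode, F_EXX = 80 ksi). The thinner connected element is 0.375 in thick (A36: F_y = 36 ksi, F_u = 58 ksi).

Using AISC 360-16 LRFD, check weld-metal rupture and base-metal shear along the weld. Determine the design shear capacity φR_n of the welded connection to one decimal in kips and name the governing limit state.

57.7 kips (base-metal shear governs)

Weld metal: throat = 0.707×0.375 = 0.26513 in, L = 2×3.5625 = 7.125 in. φR_n = 0.75 × 0.6 × 80 × 0.26513 × 7.125 = 68.0 kips.
Base metal shear (0.375 in plate): yield φR_n = 1.0×0.6×36×0.375×7.125 = 57.7 kips; rupture φR_n = 0.75×0.6×58×0.375×7.125 = 69.7 kips; take 57.7 kips (yield).
Governing: min(68.0, 57.7) = 57.7 kips → base-metal shear.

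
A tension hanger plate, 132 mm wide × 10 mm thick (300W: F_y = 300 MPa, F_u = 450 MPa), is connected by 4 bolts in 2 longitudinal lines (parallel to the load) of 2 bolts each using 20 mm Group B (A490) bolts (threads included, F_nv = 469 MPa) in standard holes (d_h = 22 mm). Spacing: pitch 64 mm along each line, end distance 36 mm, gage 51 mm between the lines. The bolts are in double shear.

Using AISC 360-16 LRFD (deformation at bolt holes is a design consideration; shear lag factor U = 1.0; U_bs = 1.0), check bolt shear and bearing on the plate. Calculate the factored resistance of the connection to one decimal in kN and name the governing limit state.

526.5 kN (bearing governs)

Bolt shear: A_b = π(20)²/4 = 314.16 mm². φR_n = 0.75 × 469 × 314.16 × 4 × 2 = 884.0 kN.
Bearing (10 mm plate, F_u = 450 MPa): end bolts L_c = 36 − 22/2 = 25, R_n = min(1.2×25×10×450, 2.4×20×10×450) = 135 kN/bolt; interior L_c = 64 − 22 = 42, R_n = 216 kN/bolt. φR_n = 0.75 × (2×135 + 2×216) = 526.5 kN.
Governing: min(884.0, 526.5) = 526.5 kN → bearing.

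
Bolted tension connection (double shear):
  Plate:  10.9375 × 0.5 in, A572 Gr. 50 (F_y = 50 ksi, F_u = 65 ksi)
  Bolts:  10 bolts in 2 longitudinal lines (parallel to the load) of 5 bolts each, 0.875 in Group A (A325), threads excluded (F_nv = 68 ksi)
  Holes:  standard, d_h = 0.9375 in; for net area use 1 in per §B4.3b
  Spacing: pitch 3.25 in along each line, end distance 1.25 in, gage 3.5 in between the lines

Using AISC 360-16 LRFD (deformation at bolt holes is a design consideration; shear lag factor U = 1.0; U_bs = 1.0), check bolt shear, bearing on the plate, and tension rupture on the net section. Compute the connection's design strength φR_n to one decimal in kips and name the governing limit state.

217.9 kips (net-section rupture governs)

Bolt shear: A_b = π(0.875)²/4 = 0.60132 in². φR_n = 0.75 × 68 × 0.60132 × 10 × 2 = 613.3 kips.
Bearing (0.5 in plate, F_u = 65 ksi): end bolts L_c = 1.25 − 0.9375/2 = 0.78125, R_n = min(1.2×0.78125×0.5×65, 2.4×0.875×0.5×65) = 30.469 kips/bolt; interior L_c = 3.25 − 0.9375 = 2.3125, R_n = 68.25 kips/bolt. φR_n = 0.75 × (2×30.469 + 8×68.25) = 455.2 kips.
Tension rupture (net): A_n = (10.9375 − 2×1)×0.5 = 4.4688 in² (U = 1.0, A_e = A_n). φR_n = 0.75 × 65 × 4.4688 = 217.9 kips.
Governing: min(613.3, 455.2, 217.9) = 217.9 kips → net-section rupture.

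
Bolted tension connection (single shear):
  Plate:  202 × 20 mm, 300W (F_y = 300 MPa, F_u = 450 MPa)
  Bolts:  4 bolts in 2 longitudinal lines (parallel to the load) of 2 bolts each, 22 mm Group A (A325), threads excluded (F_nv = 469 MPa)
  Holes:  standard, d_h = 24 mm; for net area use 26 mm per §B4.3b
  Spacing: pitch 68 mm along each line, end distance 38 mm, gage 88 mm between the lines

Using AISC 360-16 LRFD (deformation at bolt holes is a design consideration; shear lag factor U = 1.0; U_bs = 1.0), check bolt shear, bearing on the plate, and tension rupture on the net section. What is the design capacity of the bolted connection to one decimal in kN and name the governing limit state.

534.8 kN (bolt shear governs)

Bolt shear: A_b = π(22)²/4 = 380.13 mm². φR_n = 0.75 × 469 × 380.13 × 4 × 1 = 534.8 kN.
Bearing (20 mm plate, F_u = 450 MPa): end bolts L_c = 38 − 24/2 = 26, R_n = min(1.2×26×20×450, 2.4×22×20×450) = 280.8 kN/bolt; interior L_c = 68 − 24 = 44, R_n = 475.2 kN/bolt. φR_n = 0.75 × (2×280.8 + 2×475.2) = 1134.0 kN.
Tension rupture (net): A_n = (202 − 2×26)×20 = 3000 mm² (U = 1.0, A_e = A_n). φR_n = 0.75 × 450 × 3000 = 1012.5 kN.
Governing: min(534.8, 1134.0, 1012.5) = 534.8 kN → bolt shear.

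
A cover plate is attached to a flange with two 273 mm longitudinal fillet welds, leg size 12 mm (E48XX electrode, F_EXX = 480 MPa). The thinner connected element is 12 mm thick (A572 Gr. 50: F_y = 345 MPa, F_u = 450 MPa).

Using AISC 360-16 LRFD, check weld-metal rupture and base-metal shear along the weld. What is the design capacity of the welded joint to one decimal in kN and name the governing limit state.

Weld metal: throat = 0.707×12 = 8.484 mm, L = 2×273 = 546 mm. φR_n = 0.75 × 0.6 × 480 × 8.484 × 546 = 1000.6 kN.
Base metal shear (12 mm plate): yield φR_n = 1.0×0.6×345×12×546 = 1356.3 kN; rupture φR_n = 0.75×0.6×450×12×546 = 1326.8 kN; take 1326.8 kN (rupture).
Governing: min(1000.6, 1326.8) = 1000.6 kN → weld metal.

1000.6 kN (weld metal governs)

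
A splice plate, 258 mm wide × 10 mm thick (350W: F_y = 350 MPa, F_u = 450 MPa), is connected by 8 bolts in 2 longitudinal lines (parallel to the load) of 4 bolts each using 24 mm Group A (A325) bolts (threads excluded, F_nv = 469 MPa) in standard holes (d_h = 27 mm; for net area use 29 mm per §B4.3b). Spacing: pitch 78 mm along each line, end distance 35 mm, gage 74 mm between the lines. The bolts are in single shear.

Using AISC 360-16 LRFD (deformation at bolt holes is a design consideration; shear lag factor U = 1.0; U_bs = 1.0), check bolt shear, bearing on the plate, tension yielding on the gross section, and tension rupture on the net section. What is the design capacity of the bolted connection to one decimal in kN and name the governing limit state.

Bolt shear: A_b = π(24)²/4 = 452.39 mm². φR_n = 0.75 × 469 × 452.39 × 8 × 1 = 1273.0 kN.
Bearing (10 mm plate, F_u = 450 MPa): end bolts L_c = 35 − 27/2 = 21.5, R_n = min(1.2×21.5×10×450, 2.4×24×10×450) = 116.1 kN/bolt; interior L_c = 78 − 27 = 51, R_n = 259.2 kN/bolt. φR_n = 0.75 × (2×116.1 + 6×259.2) = 1340.6 kN.
Tension yield (gross): A_g = 258×10 = 2580 mm². φR_n = 0.90 × 350 × 2580 = 812.7 kN.
Tension rupture (net): A_n = (258 − 2×29)×10 = 2000 mm² (U = 1.0, A_e = A_n). φR_n = 0.75 × 450 × 2000 = 675.0 kN.
Governing: min(1273.0, 1340.6, 812.7, 675.0) = 675.0 kN → net-section rupture.

675.0 kN (net-section rupture governs)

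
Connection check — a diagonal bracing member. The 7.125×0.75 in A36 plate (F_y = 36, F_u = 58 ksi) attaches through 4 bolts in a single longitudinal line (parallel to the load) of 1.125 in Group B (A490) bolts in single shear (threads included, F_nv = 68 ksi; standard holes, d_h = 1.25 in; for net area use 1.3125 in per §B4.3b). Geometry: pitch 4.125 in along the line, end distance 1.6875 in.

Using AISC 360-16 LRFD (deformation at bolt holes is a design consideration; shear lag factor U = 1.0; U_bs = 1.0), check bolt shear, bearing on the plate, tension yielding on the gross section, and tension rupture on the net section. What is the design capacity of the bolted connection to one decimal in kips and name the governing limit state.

Bolt shear: A_b = π(1.125)²/4 = 0.99402 in². φR_n = 0.75 × 68 × 0.99402 × 4 × 1 = 202.8 kips.
Bearing (0.75 in plate, F_u = 58 ksi): end bolts L_c = 1.6875 − 1.25/2 = 1.0625, R_n = min(1.2×1.0625×0.75×58, 2.4×1.125×0.75×58) = 55.463 kips/bolt; interior L_c = 4.125 − 1.25 = 2.875, R_n = 117.45 kips/bolt. φR_n = 0.75 × (1×55.463 + 3×117.45) = 305.9 kips.
Tension yield (gross): A_g = 7.125×0.75 = 5.3438 in². φR_n = 0.90 × 36 × 5.3438 = 173.1 kips.
Tension rupture (net): A_n = (7.125 − 1×1.3125)×0.75 = 4.3594 in² (U = 1.0, A_e = A_n). φR_n = 0.75 × 58 × 4.3594 = 189.6 kips.
Governing: min(202.8, 305.9, 173.1, 189.6) = 173.1 kips → gross-section yield.

173.1 kips (gross-section yield governs)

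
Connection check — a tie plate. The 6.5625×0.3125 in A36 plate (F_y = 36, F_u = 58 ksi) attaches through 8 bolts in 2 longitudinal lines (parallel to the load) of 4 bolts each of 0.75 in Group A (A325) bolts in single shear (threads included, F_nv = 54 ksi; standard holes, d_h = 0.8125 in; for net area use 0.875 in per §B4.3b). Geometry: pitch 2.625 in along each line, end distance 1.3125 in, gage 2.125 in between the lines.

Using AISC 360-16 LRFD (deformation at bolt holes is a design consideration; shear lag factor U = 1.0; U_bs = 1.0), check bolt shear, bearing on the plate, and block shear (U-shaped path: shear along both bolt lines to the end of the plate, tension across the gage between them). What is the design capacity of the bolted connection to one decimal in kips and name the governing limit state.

110.0 kips (block shear governs)

Bolt shear: A_b = π(0.75)²/4 = 0.44179 in². φR_n = 0.75 × 54 × 0.44179 × 8 × 1 = 143.1 kips.
Bearing (0.3125 in plate, F_u = 58 ksi): end bolts L_c = 1.3125 − 0.8125/2 = 0.90625, R_n = min(1.2×0.90625×0.3125×58, 2.4×0.75×0.3125×58) = 19.711 kips/bolt; interior L_c = 2.625 − 0.8125 = 1.8125, R_n = 32.625 kips/bolt. φR_n = 0.75 × (2×19.711 + 6×32.625) = 176.4 kips.
Block shear: shear path 2×[1.3125+3×2.625] = 2×9.1875 in, A_gv = 5.7422, A_nv = 2×(9.1875 − 3.5×0.875)×0.3125 = 3.8281 in²; tension across gage: (2.125 − 1×0.875)×0.3125 = 0.39063 in². R_n = min(0.6×58×3.8281, 0.6×36×5.7422) + 1.0×58×0.39063 = min(133.22, 124.03) + 22.657 = 146.69 kips. φR_n = 0.75 × 146.69 = 110.0 kips.
Governing: min(143.1, 176.4, 110.0) = 110.0 kips → block shear.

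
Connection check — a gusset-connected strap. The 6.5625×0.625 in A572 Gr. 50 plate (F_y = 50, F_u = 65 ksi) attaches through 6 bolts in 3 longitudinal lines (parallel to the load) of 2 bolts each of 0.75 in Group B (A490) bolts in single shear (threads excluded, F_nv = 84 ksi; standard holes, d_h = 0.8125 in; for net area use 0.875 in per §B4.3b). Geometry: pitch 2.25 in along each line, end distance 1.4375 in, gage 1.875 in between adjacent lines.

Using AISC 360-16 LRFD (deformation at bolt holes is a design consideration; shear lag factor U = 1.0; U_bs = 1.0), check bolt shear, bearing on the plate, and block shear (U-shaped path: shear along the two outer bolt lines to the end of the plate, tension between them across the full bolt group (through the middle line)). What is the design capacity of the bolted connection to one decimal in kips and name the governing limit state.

Bolt shear: A_b = π(0.75)²/4 = 0.44179 in². φR_n = 0.75 × 84 × 0.44179 × 6 × 1 = 167.0 kips.
Bearing (0.625 in plate, F_u = 65 ksi): end bolts L_c = 1.4375 − 0.8125/2 = 1.03125, R_n = min(1.2×1.03125×0.625×65, 2.4×0.75×0.625×65) = 50.273 kips/bolt; interior L_c = 2.25 − 0.8125 = 1.4375, R_n = 70.078 kips/bolt. φR_n = 0.75 × (3×50.273 + 3×70.078) = 270.8 kips.
Block shear: shear path 2×[1.4375+1×2.25] = 2×3.6875 in, A_gv = 4.6094, A_nv = 2×(3.6875 − 1.5×0.875)×0.625 = 2.9688 in²; tension across gage: (3.75 − 2×0.875)×0.625 = 1.25 in². R_n = min(0.6×65×2.9688, 0.6×50×4.6094) + 1.0×65×1.25 = min(115.78, 138.28) + 81.25 = 197.03 kips. φR_n = 0.75 × 197.03 = 147.8 kips.
Governing: min(167.0, 270.8, 147.8) = 147.8 kips → block shear.

147.8 kips (block shear governs)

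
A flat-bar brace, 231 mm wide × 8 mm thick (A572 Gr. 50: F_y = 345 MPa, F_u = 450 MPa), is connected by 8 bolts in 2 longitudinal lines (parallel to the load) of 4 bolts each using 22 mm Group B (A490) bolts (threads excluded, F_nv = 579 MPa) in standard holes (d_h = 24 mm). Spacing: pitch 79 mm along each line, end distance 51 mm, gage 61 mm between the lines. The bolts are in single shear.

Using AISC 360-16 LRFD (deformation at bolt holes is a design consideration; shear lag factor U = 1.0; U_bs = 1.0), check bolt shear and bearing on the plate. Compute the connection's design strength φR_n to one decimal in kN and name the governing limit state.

Bolt shear: A_b = π(22)²/4 = 380.13 mm². φR_n = 0.75 × 579 × 380.13 × 8 × 1 = 1320.6 kN.
Bearing (8 mm plate, F_u = 450 MPa): end bolts L_c = 51 − 24/2 = 39, R_n = min(1.2×39×8×450, 2.4×22×8×450) = 168.48 kN/bolt; interior L_c = 79 − 24 = 55, R_n = 190.08 kN/bolt. φR_n = 0.75 × (2×168.48 + 6×190.08) = 1108.1 kN.
Governing: min(1320.6, 1108.1) = 1108.1 kN → bearing.

1108.1 kN (bearing governs)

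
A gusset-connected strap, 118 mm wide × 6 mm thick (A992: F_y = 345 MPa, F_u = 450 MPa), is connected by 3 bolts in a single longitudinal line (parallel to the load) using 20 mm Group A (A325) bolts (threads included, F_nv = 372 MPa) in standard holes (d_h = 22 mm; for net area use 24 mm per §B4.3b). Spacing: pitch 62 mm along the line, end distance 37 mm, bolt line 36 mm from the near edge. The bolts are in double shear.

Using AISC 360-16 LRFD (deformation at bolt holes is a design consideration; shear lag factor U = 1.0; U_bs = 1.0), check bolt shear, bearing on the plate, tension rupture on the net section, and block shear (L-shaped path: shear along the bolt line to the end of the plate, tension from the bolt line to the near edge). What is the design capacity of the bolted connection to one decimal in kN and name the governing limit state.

171.3 kN (block shear governs)

Bolt shear: A_b = π(20)²/4 = 314.16 mm². φR_n = 0.75 × 372 × 314.16 × 3 × 2 = 525.9 kN.
Bearing (6 mm plate, F_u = 450 MPa): end bolts L_c = 37 − 22/2 = 26, R_n = min(1.2×26×6×450, 2.4×20×6×450) = 84.24 kN/bolt; interior L_c = 62 − 22 = 40, R_n = 129.6 kN/bolt. φR_n = 0.75 × (1×84.24 + 2×129.6) = 257.6 kN.
Tension rupture (net): A_n = (118 − 1×24)×6 = 564 mm² (U = 1.0, A_e = A_n). φR_n = 0.75 × 450 × 564 = 190.4 kN.
Block shear: shear path 1×[37+2×62] = 1×161 mm, A_gv = 966, A_nv = 1×(161 − 2.5×24)×6 = 606 mm²; tension to near edge: (36 − 0.5×24)×6 = 144 mm². R_n = min(0.6×450×606, 0.6×345×966) + 1.0×450×144 = min(163.62, 199.96) + 64.8 = 228.42 kN. φR_n = 0.75 × 228.42 = 171.3 kN.
Governing: min(525.9, 257.6, 190.4, 171.3) = 171.3 kN → block shear.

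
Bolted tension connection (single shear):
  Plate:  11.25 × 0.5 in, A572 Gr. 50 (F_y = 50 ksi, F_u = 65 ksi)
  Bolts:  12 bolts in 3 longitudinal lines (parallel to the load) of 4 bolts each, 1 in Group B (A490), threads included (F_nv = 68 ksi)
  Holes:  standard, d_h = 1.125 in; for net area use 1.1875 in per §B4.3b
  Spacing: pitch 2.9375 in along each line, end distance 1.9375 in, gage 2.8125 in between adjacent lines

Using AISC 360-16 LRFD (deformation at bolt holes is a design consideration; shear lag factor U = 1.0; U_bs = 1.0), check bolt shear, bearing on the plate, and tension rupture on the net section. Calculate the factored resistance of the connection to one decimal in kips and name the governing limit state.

Bolt shear: A_b = π(1)²/4 = 0.7854 in². φR_n = 0.75 × 68 × 0.7854 × 12 × 1 = 480.7 kips.
Bearing (0.5 in plate, F_u = 65 ksi): end bolts L_c = 1.9375 − 1.125/2 = 1.375, R_n = min(1.2×1.375×0.5×65, 2.4×1×0.5×65) = 53.625 kips/bolt; interior L_c = 2.9375 − 1.125 = 1.8125, R_n = 70.688 kips/bolt. φR_n = 0.75 × (3×53.625 + 9×70.688) = 597.8 kips.
Tension rupture (net): A_n = (11.25 − 3×1.1875)×0.5 = 3.8438 in² (U = 1.0, A_e = A_n). φR_n = 0.75 × 65 × 3.8438 = 187.4 kips.
Governing: min(480.7, 597.8, 187.4) = 187.4 kips → net-section rupture.

187.4 kips (net-section rupture governs)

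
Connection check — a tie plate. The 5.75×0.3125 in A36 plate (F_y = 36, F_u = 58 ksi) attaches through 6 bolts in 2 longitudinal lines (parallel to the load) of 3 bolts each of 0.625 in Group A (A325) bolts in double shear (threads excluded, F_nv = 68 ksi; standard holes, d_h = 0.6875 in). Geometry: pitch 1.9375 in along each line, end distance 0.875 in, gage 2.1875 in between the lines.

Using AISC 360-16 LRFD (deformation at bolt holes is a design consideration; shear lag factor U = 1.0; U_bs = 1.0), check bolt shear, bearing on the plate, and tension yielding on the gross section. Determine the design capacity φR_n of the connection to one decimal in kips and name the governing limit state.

Bolt shear: A_b = π(0.625)²/4 = 0.3068 in². φR_n = 0.75 × 68 × 0.3068 × 6 × 2 = 187.8 kips.
Bearing (0.3125 in plate, F_u = 58 ksi): end bolts L_c = 0.875 − 0.6875/2 = 0.53125, R_n = min(1.2×0.53125×0.3125×58, 2.4×0.625×0.3125×58) = 11.555 kips/bolt; interior L_c = 1.9375 − 0.6875 = 1.25, R_n = 27.188 kips/bolt. φR_n = 0.75 × (2×11.555 + 4×27.188) = 98.9 kips.
Tension yield (gross): A_g = 5.75×0.3125 = 1.7969 in². φR_n = 0.90 × 36 × 1.7969 = 58.2 kips.
Governing: min(187.8, 98.9, 58.2) = 58.2 kips → gross-section yield.

58.2 kips (gross-section yield governs)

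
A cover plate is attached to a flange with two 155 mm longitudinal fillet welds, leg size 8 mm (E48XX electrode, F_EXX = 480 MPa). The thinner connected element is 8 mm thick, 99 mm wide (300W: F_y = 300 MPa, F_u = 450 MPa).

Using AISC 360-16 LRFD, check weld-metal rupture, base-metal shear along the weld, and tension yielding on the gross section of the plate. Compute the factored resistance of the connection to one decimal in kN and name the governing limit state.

213.8 kN (gross-section yield governs)

Weld metal: throat = 0.707×8 = 5.656 mm, L = 2×155 = 310 mm. φR_n = 0.75 × 0.6 × 480 × 5.656 × 310 = 378.7 kN.
Base metal shear (8 mm plate): yield φR_n = 1.0×0.6×300×8×310 = 446.4 kN; rupture φR_n = 0.75×0.6×450×8×310 = 502.2 kN; take 446.4 kN (yield).
Tension yield (gross): A_g = 99×8 = 792 mm². φR_n = 0.90 × 300 × 792 = 213.8 kN.
Governing: min(378.7, 446.4, 213.8) = 213.8 kN → gross-section yield.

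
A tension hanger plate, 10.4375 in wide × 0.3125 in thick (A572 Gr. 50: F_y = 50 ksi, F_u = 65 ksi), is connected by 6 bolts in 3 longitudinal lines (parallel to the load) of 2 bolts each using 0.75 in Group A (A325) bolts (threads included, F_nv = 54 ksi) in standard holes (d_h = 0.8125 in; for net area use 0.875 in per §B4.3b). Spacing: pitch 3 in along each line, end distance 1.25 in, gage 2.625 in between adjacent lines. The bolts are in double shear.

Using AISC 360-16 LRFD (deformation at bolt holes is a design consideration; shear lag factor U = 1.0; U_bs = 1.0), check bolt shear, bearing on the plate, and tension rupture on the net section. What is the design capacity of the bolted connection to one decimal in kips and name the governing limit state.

Bolt shear: A_b = π(0.75)²/4 = 0.44179 in². φR_n = 0.75 × 54 × 0.44179 × 6 × 2 = 214.7 kips.
Bearing (0.3125 in plate, F_u = 65 ksi): end bolts L_c = 1.25 − 0.8125/2 = 0.84375, R_n = min(1.2×0.84375×0.3125×65, 2.4×0.75×0.3125×65) = 20.566 kips/bolt; interior L_c = 3 − 0.8125 = 2.1875, R_n = 36.563 kips/bolt. φR_n = 0.75 × (3×20.566 + 3×36.563) = 128.5 kips.
Tension rupture (net): A_n = (10.4375 − 3×0.875)×0.3125 = 2.4414 in² (U = 1.0, A_e = A_n). φR_n = 0.75 × 65 × 2.4414 = 119.0 kips.
Governing: min(214.7, 128.5, 119.0) = 119.0 kips → net-section rupture.

119.0 kips (net-section rupture governs)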